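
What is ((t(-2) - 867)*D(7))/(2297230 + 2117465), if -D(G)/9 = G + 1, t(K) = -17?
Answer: 21216/1471565 ≈ 0.014417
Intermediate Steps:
D(G) = -9 - 9*G (D(G) = -9*(G + 1) = -9*(1 + G) = -9 - 9*G)
((t(-2) - 867)*D(7))/(2297230 + 2117465) = ((-17 - 867)*(-9 - 9*7))/(2297230 + 2117465) = -884*(-9 - 63)/4414695 = -884*(-72)*(1/4414695) = 63648*(1/4414695) = 21216/1471565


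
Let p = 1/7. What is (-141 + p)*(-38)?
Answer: 37468/7 ≈ 5352.6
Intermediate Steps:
p = ⅐ ≈ 0.14286
(-141 + p)*(-38) = (-141 + ⅐)*(-38) = -986/7*(-38) = 37468/7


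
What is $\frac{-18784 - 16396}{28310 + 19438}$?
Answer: $- \frac{8795}{11937} \approx -0.73678$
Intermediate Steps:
$\frac{-18784 - 16396}{28310 + 19438} = \frac{-18784 - 16396}{47748} = \left(-18784 - 16396\right) \frac{1}{47748} = \left(-35180\right) \frac{1}{47748} = - \frac{8795}{11937}$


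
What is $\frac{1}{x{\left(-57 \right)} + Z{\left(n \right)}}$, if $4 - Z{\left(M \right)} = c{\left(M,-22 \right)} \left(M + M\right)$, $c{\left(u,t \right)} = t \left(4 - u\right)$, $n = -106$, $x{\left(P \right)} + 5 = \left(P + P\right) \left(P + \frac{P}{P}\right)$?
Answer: $- \frac{1}{506657} \approx -1.9737 \cdot 10^{-6}$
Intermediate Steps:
$x{\left(P \right)} = -5 + 2 P \left(1 + P\right)$ ($x{\left(P \right)} = -5 + \left(P + P\right) \left(P + \frac{P}{P}\right) = -5 + 2 P \left(P + 1\right) = -5 + 2 P \left(1 + P\right)$)
$Z{\left(M \right)} = 4 - 2 M \left(-88 + 22 M\right)$ ($Z{\left(M \right)} = 4 - - 22 \left(4 - M\right) \left(M + M\right) = 4 - \left(-88 + 22 M\right) 2 M = 4 - 2 M \left(-88 + 22 M\right)$)
$\frac{1}{x{\left(-57 \right)} + Z{\left(n \right)}} = \frac{1}{\left(-5 + 2 \left(-57\right) + 2 \left(-57\right)^{2}\right) + \left(4 - - 4664 \left(-4 - 106\right)\right)} = \frac{1}{\left(-5 - 114 + 2 \cdot 3249\right) + \left(4 - \left(-4664\right) \left(-110\right)\right)} = \frac{1}{\left(-5 - 114 + 6498\right) + \left(4 - 513040\right)} = \frac{1}{6379 - 513036} = \frac{1}{-506657} = - \frac{1}{506657}$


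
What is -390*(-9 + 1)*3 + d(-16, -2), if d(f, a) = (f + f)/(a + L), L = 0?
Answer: 9376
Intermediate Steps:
d(f, a) = 2*f/a (d(f, a) = (f + f)/(a + 0) = (2*f)/a = 2*f/a)
-390*(-9 + 1)*3 + d(-16, -2) = -390*(-9 + 1)*3 + 2*(-16)/(-2) = -(-3120)*3 + 2*(-16)*(-1/2) = -390*(-24) + 16 = 9360 + 16 = 9376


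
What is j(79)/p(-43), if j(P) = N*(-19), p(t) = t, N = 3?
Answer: 57/43 ≈ 1.3256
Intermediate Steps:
j(P) = -57 (j(P) = 3*(-19) = -57)
j(79)/p(-43) = -57/(-43) = -57*(-1/43) = 57/43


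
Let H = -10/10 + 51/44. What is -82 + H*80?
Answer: -762/11 ≈ -69.273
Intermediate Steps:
H = 7/44 (H = -10*⅒ + 51*(1/44) = -1 + 51/44 = 7/44 ≈ 0.15909)
-82 + H*80 = -82 + (7/44)*80 = -82 + 140/11 = -762/11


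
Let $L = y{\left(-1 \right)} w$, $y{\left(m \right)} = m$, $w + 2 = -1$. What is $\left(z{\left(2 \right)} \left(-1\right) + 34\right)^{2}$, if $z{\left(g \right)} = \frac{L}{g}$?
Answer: $\frac{4225}{4} \approx 1056.3$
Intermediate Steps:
$w = -3$ ($w = -2 - 1 = -3$)
$L = 3$ ($L = \left(-1\right) \left(-3\right) = 3$)
$z{\left(g \right)} = \frac{3}{g}$
$\left(z{\left(2 \right)} \left(-1\right) + 34\right)^{2} = \left(\frac{3}{2} \left(-1\right) + 34\right)^{2} = \left(- \frac{3}{2} + 34\right)^{2} = \left(\frac{65}{2}\right)^{2} = \frac{4225}{4}$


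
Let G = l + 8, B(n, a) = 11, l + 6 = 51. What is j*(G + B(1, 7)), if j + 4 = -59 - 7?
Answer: -4480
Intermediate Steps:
j = -70 (j = -4 + (-59 - 7) = -4 - 66 = -70)
l = 45 (l = -6 + 51 = 45)
G = 53 (G = 45 + 8 = 53)
j*(G + B(1, 7)) = -70*(53 + 11) = -70*64 = -4480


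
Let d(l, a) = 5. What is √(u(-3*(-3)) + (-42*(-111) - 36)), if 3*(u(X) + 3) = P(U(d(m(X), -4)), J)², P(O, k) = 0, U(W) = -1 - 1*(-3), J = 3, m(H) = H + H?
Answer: √4623 ≈ 67.993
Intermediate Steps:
m(H) = 2*H
U(W) = 2 (U(W) = -1 + 3 = 2)
u(X) = -3 (u(X) = -3 + (⅓)*0² = -3 + (⅓)*0 = -3 + 0 = -3)
√(u(-3*(-3)) + (-42*(-111) - 36)) = √(-3 + (-42*(-111) - 36)) = √(-3 + (4662 - 36)) = √(-3 + 4626) = √4623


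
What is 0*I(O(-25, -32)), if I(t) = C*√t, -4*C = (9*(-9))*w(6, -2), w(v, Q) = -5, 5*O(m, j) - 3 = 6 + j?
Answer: 0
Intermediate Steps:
O(m, j) = 9/5 + j/5 (O(m, j) = ⅗ + (6 + j)/5 = ⅗ + (6/5 + j/5) = 9/5 + j/5)
C = -405/4 (C = -9*(-9)*(-5)/4 = -(-81)*(-5)/4 = -¼*405 = -405/4 ≈ -101.25)
I(t) = -405*√t/4
0*I(O(-25, -32)) = 0*(-405*√(9/5 + (⅕)*(-32))/4) = 0*(-405*√(9/5 - 32/5)/4) = 0*(-81*I*√115/4) = 0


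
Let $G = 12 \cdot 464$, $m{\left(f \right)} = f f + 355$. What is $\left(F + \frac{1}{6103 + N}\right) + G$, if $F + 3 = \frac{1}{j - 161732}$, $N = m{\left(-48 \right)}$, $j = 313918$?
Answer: $\frac{1855167544882}{333363433} \approx 5565.0$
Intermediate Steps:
$m{\left(f \right)} = 355 + f^{2}$ ($m{\left(f \right)} = f^{2} + 355 = 355 + f^{2}$)
$N = 2659$ ($N = 355 + \left(-48\right)^{2} = 355 + 2304 = 2659$)
$F = - \frac{456557}{152186}$ ($F = -3 + \frac{1}{313918 - 161732} = -3 + \frac{1}{152186} = - \frac{456557}{152186} \approx -3.0$)
$G = 5568$
$\left(F + \frac{1}{6103 + N}\right) + G = \left(- \frac{456557}{152186} + \frac{1}{6103 + 2659}\right) + 5568 = \left(- \frac{456557}{152186} + \frac{1}{8762}\right) + 5568 = - \frac{1000050062}{333363433} + 5568 = \frac{1855167544882}{333363433}$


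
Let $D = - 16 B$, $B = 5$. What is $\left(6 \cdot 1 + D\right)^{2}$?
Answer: $5476$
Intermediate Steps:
$D = -80$ ($D = \left(-16\right) 5 = -80$)
$\left(6 \cdot 1 + D\right)^{2} = \left(6 \cdot 1 - 80\right)^{2} = \left(6 - 80\right)^{2} = \left(-74\right)^{2} = 5476$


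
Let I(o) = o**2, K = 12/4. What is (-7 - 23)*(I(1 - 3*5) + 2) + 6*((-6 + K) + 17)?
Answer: -5856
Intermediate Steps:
K = 3 (K = 12*(1/4) = 3)
(-7 - 23)*(I(1 - 3*5) + 2) + 6*((-6 + K) + 17) = (-7 - 23)*((1 - 3*5)**2 + 2) + 6*((-6 + 3) + 17) = -30*((1 - 15)**2 + 2) + 6*(-3 + 17) = -30*((-14)**2 + 2) + 6*14 = -30*(196 + 2) + 84 = -30*198 + 84 = -5940 + 84 = -5856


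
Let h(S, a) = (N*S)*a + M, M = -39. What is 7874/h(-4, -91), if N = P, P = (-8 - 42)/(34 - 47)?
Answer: 7874/1361 ≈ 5.7855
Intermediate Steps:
P = 50/13 (P = -50/(-13) = -50*(-1/13) = 50/13 ≈ 3.8462)
N = 50/13 ≈ 3.8462
h(S, a) = -39 + 50*S*a/13 (h(S, a) = (50*S/13)*a - 39 = 50*S*a/13 - 39 = -39 + 50*S*a/13)
7874/h(-4, -91) = 7874/(-39 + (50/13)*(-4)*(-91)) = 7874/(-39 + 1400) = 7874/1361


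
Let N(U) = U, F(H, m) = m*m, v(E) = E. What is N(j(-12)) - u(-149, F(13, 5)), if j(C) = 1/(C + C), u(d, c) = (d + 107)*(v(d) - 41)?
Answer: -191521/24 ≈ -7980.0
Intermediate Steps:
F(H, m) = m²
u(d, c) = (-41 + d)*(107 + d) (u(d, c) = (d + 107)*(d - 41) = (107 + d)*(-41 + d) = (-41 + d)*(107 + d))
j(C) = 1/(2*C)
N(j(-12)) - u(-149, F(13, 5)) = (½)/(-12) - (-4387 + (-149)² + 66*(-149)) = (½)*(-1/12) - (-4387 + 22201 - 9834) = -1/24 - 1*7980 = -1/24 - 7980 = -191521/24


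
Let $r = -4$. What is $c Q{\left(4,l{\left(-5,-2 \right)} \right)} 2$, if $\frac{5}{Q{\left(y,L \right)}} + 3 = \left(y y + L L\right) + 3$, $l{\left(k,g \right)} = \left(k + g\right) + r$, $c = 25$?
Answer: $\frac{250}{137} \approx 1.8248$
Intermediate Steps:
$l{\left(k,g \right)} = -4 + g + k$ ($l{\left(k,g \right)} = \left(k + g\right) - 4 = \left(g + k\right) - 4 = -4 + g + k$)
$Q{\left(y,L \right)} = \frac{5}{L^{2} + y^{2}}$ ($Q{\left(y,L \right)} = \frac{5}{-3 + \left(\left(y y + L L\right) + 3\right)} = \frac{5}{-3 + \left(\left(y^{2} + L^{2}\right) + 3\right)} = \frac{5}{-3 + \left(\left(L^{2} + y^{2}\right) + 3\right)} = \frac{5}{-3 + \left(3 + L^{2} + y^{2}\right)} = \frac{5}{L^{2} + y^{2}}$)
$c Q{\left(4,l{\left(-5,-2 \right)} \right)} 2 = 25 \frac{5}{\left(-4 - 2 - 5\right)^{2} + 4^{2}} \cdot 2 = 25 \frac{5}{\left(-11\right)^{2} + 16} \cdot 2 = 25 \frac{5}{121 + 16} \cdot 2 = 25 \cdot \frac{5}{137} \cdot 2 = \frac{125}{137} \cdot 2 = \frac{250}{137}$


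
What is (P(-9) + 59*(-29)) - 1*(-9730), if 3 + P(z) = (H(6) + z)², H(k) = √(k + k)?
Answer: 8109 - 36*√3 ≈ 8046.6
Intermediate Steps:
H(k) = √2*√k (H(k) = √(2*k) = √2*√k)
P(z) = -3 + (z + 2*√3)² (P(z) = -3 + (√2*√6 + z)² = -3 + (2*√3 + z)² = -3 + (z + 2*√3)²)
(P(-9) + 59*(-29)) - 1*(-9730) = ((-3 + (-9 + 2*√3)²) + 59*(-29)) - 1*(-9730) = ((-3 + (-9 + 2*√3)²) - 1711) + 9730 = (-1714 + (-9 + 2*√3)²) + 9730 = 8016 + (-9 + 2*√3)²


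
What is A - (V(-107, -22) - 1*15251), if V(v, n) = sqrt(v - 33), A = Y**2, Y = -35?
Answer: 16476 - 2*I*sqrt(35) ≈ 16476.0 - 11.832*I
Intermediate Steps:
A = 1225 (A = (-35)**2 = 1225)
V(v, n) = sqrt(-33 + v)
A - (V(-107, -22) - 1*15251) = 1225 - (sqrt(-33 - 107) - 1*15251) = 1225 - (sqrt(-140) - 15251) = 1225 - (2*I*sqrt(35) - 15251) = 1225 - (-15251 + 2*I*sqrt(35)) = 1225 + (15251 - 2*I*sqrt(35)) = 16476 - 2*I*sqrt(35)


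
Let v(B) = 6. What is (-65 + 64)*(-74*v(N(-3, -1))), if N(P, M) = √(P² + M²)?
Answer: 444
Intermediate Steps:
N(P, M) = √(M² + P²)
(-65 + 64)*(-74*v(N(-3, -1))) = (-65 + 64)*(-74*6) = -1*(-444) = 444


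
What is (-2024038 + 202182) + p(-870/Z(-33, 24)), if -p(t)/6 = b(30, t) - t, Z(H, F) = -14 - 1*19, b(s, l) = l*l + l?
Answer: -220949176/121 ≈ -1.8260e+6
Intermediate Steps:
b(s, l) = l + l**2 (b(s, l) = l**2 + l = l + l**2)
Z(H, F) = -33 (Z(H, F) = -14 - 19 = -33)
p(t) = 6*t - 6*t*(1 + t) (p(t) = -6*(t*(1 + t) - t) = -6*(-t + t*(1 + t)) = 6*t - 6*t*(1 + t))
(-2024038 + 202182) + p(-870/Z(-33, 24)) = (-2024038 + 202182) - 6*(-870/(-33))**2 = -1821856 - 6*(-870*(-1/33))**2 = -1821856 - 6*(290/11)**2 = -1821856 - 6*84100/121 = -1821856 - 504600/121 = -220949176/121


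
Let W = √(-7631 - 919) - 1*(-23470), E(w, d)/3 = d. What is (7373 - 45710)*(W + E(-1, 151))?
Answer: -917136051 - 575055*I*√38 ≈ -9.1714e+8 - 3.5449e+6*I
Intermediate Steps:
E(w, d) = 3*d
W = 23470 + 15*I*√38 (W = √(-8550) + 23470 = 15*I*√38 + 23470 = 23470 + 15*I*√38 ≈ 23470.0 + 92.466*I)
(7373 - 45710)*(W + E(-1, 151)) = (7373 - 45710)*((23470 + 15*I*√38) + 3*151) = -38337*((23470 + 15*I*√38) + 453) = -38337*(23923 + 15*I*√38) = -917136051 - 575055*I*√38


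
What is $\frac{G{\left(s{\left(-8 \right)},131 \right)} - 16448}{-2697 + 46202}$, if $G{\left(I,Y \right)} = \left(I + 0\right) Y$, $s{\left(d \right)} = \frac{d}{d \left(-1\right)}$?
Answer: $- \frac{16579}{43505} \approx -0.38108$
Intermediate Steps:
$s{\left(d \right)} = -1$ ($s{\left(d \right)} = \frac{d}{\left(-1\right) d} = d \left(- \frac{1}{d}\right) = -1$)
$G{\left(I,Y \right)} = I Y$
$\frac{G{\left(s{\left(-8 \right)},131 \right)} - 16448}{-2697 + 46202} = \frac{\left(-1\right) 131 - 16448}{-2697 + 46202} = \frac{-131 - 16448}{43505} = \left(-16579\right) \frac{1}{43505} = - \frac{16579}{43505}$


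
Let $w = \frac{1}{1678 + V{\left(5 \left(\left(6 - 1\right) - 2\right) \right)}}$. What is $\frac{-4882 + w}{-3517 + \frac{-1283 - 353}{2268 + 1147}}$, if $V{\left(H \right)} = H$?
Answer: $\frac{28225743375}{20336639363} \approx 1.3879$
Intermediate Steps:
$w = \frac{1}{1693}$ ($w = \frac{1}{1678 + 5 \left(\left(6 - 1\right) - 2\right)} = \frac{1}{1678 + 5 \left(5 - 2\right)} = \frac{1}{1678 + 5 \cdot 3} = \frac{1}{1678 + 15} = \frac{1}{1693} \approx 0.00059067$)
$\frac{-4882 + w}{-3517 + \frac{-1283 - 353}{2268 + 1147}} = \frac{-4882 + \frac{1}{1693}}{-3517 + \frac{-1283 - 353}{2268 + 1147}} = - \frac{8265225}{1693 \left(-3517 - \frac{1636}{3415}\right)} = - \frac{8265225}{1693 \left(- \frac{12012191}{3415}\right)} = \left(- \frac{8265225}{1693}\right) \left(- \frac{3415}{12012191}\right) = \frac{28225743375}{20336639363}$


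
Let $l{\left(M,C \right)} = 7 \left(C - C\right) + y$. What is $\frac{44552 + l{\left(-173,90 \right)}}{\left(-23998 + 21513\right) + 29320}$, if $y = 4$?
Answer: $\frac{14852}{8945} \approx 1.6604$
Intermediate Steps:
$l{\left(M,C \right)} = 4$ ($l{\left(M,C \right)} = 7 \left(C - C\right) + 4 = 7 \cdot 0 + 4 = 0 + 4 = 4$)
$\frac{44552 + l{\left(-173,90 \right)}}{\left(-23998 + 21513\right) + 29320} = \frac{44552 + 4}{\left(-23998 + 21513\right) + 29320} = \frac{44556}{-2485 + 29320} = \frac{44556}{26835} = 44556 \cdot \frac{1}{26835} = \frac{14852}{8945}$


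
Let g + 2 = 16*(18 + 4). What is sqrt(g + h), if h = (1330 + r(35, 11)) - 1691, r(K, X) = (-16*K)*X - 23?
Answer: I*sqrt(6194) ≈ 78.702*I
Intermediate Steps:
r(K, X) = -23 - 16*K*X (r(K, X) = -16*K*X - 23 = -23 - 16*K*X)
g = 350 (g = -2 + 16*(18 + 4) = -2 + 16*22 = -2 + 352 = 350)
h = -6544 (h = (1330 + (-23 - 16*35*11)) - 1691 = (1330 + (-23 - 6160)) - 1691 = (1330 - 6183) - 1691 = -4853 - 1691 = -6544)
sqrt(g + h) = sqrt(350 - 6544) = sqrt(-6194) = I*sqrt(6194)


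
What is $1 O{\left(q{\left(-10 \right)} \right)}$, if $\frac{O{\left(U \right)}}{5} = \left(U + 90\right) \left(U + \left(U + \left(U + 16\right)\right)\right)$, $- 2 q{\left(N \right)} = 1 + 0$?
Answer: $\frac{25955}{4} \approx 6488.8$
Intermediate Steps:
$q{\left(N \right)} = - \frac{1}{2}$ ($q{\left(N \right)} = - \frac{1 + 0}{2} = \left(- \frac{1}{2}\right) 1 = - \frac{1}{2}$)
$O{\left(U \right)} = 5 \left(16 + 3 U\right) \left(90 + U\right)$ ($O{\left(U \right)} = 5 \left(U + 90\right) \left(U + \left(U + \left(U + 16\right)\right)\right) = 5 \left(90 + U\right) \left(U + \left(U + \left(16 + U\right)\right)\right) = 5 \left(90 + U\right) \left(U + \left(16 + 2 U\right)\right) = 5 \left(90 + U\right) \left(16 + 3 U\right) = 5 \left(16 + 3 U\right) \left(90 + U\right)$)
$1 O{\left(q{\left(-10 \right)} \right)} = 1 \left(7200 + 15 \left(- \frac{1}{2}\right)^{2} + 1430 \left(- \frac{1}{2}\right)\right) = 1 \left(7200 + 15 \cdot \frac{1}{4} - 715\right) = 1 \left(7200 + \frac{15}{4} - 715\right) = 1 \cdot \frac{25955}{4} = \frac{25955}{4}$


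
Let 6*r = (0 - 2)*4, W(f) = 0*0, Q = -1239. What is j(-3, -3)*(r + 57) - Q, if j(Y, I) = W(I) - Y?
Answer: 1406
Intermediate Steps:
W(f) = 0
r = -4/3 (r = ((0 - 2)*4)/6 = (-2*4)/6 = (1/6)*(-8) = -4/3 ≈ -1.3333)
j(Y, I) = -Y (j(Y, I) = 0 - Y = -Y)
j(-3, -3)*(r + 57) - Q = (-1*(-3))*(-4/3 + 57) - 1*(-1239) = 3*(167/3) + 1239 = 167 + 1239 = 1406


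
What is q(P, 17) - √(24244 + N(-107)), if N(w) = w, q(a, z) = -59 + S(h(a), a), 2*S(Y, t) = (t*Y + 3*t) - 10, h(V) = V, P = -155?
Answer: 11716 - √24137 ≈ 11561.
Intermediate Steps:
S(Y, t) = -5 + 3*t/2 + Y*t/2 (S(Y, t) = ((t*Y + 3*t) - 10)/2 = ((Y*t + 3*t) - 10)/2 = ((3*t + Y*t) - 10)/2 = (-10 + 3*t + Y*t)/2 = -5 + 3*t/2 + Y*t/2)
q(a, z) = -64 + a²/2 + 3*a/2 (q(a, z) = -59 + (-5 + 3*a/2 + a*a/2) = -59 + (-5 + 3*a/2 + a²/2) = -59 + (-5 + a²/2 + 3*a/2) = -64 + a²/2 + 3*a/2)
q(P, 17) - √(24244 + N(-107)) = (-64 + (½)*(-155)² + (3/2)*(-155)) - √(24244 - 107) = (-64 + (½)*24025 - 465/2) - √24137 = (-64 + 24025/2 - 465/2) - √24137 = 11716 - √24137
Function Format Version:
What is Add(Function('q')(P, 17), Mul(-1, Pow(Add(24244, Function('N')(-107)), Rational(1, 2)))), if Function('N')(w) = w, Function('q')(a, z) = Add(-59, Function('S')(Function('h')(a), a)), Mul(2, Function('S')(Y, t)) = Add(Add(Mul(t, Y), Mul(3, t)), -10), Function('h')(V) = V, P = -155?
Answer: Add(11716, Mul(-1, Pow(24137, Rational(1, 2)))) ≈ 11561.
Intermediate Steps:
Function('S')(Y, t) = Add(-5, Mul(Rational(3, 2), t), Mul(Rational(1, 2), Y, t)) (Function('S')(Y, t) = Mul(Rational(1, 2), Add(Add(Mul(t, Y), Mul(3, t)), -10)) = Mul(Rational(1, 2), Add(Add(Mul(Y, t), Mul(3, t)), -10)) = Mul(Rational(1, 2), Add(Add(Mul(3, t), Mul(Y, t)), -10)) = Mul(Rational(1, 2), Add(-10, Mul(3, t), Mul(Y, t))) = Add(-5, Mul(Rational(3, 2), t), Mul(Rational(1, 2), Y, t)))
Function('q')(a, z) = Add(-64, Mul(Rational(1, 2), Pow(a, 2)), Mul(Rational(3, 2), a)) (Function('q')(a, z) = Add(-59, Add(-5, Mul(Rational(3, 2), a), Mul(Rational(1, 2), a, a))) = Add(-59, Add(-5, Mul(Rational(3, 2), a), Mul(Rational(1, 2), Pow(a, 2)))) = Add(-59, Add(-5, Mul(Rational(1, 2), Pow(a, 2)), Mul(Rational(3, 2), a))) = Add(-64, Mul(Rational(1, 2), Pow(a, 2)), Mul(Rational(3, 2), a)))
Add(Function('q')(P, 17), Mul(-1, Pow(Add(24244, Function('N')(-107)), Rational(1, 2)))) = Add(Add(-64, Mul(Rational(1, 2), Pow(-155, 2)), Mul(Rational(3, 2), -155)), Mul(-1, Pow(Add(24244, -107), Rational(1, 2)))) = Add(Add(-64, Mul(Rational(1, 2), 24025), Rational(-465, 2)), Mul(-1, Pow(24137, Rational(1, 2)))) = Add(Add(-64, Rational(24025, 2), Rational(-465, 2)), Mul(-1, Pow(24137, Rational(1, 2)))) = Add(11716, Mul(-1, Pow(24137, Rational(1, 2))))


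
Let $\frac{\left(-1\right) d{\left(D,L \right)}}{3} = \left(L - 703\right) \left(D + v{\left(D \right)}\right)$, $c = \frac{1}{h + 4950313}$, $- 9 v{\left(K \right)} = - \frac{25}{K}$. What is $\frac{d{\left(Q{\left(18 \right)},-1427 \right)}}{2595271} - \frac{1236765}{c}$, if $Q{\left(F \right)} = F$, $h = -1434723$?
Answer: $- \frac{5973951724928849035}{1373967} \approx -4.348 \cdot 10^{12}$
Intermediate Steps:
$v{\left(K \right)} = \frac{25}{9 K}$ ($v{\left(K \right)} = - \frac{\left(-25\right) \frac{1}{K}}{9} = \frac{25}{9 K}$)
$c = \frac{1}{3515590}$ ($c = \frac{1}{-1434723 + 4950313} = \frac{1}{3515590} \approx 2.8445 \cdot 10^{-7}$)
$d{\left(D,L \right)} = - 3 \left(-703 + L\right) \left(D + \frac{25}{9 D}\right)$ ($d{\left(D,L \right)} = - 3 \left(L - 703\right) \left(D + \frac{25}{9 D}\right) = - 3 \left(-703 + L\right) \left(D + \frac{25}{9 D}\right)$)
$\frac{d{\left(Q{\left(18 \right)},-1427 \right)}}{2595271} - \frac{1236765}{c} = \frac{\frac{1}{3} \cdot \frac{1}{18} \left(17575 - -35675 + 9 \cdot 18^{2} \left(703 - -1427\right)\right)}{2595271} - 1236765 \frac{1}{\frac{1}{3515590}} = \frac{1}{3} \cdot \frac{1}{18} \left(17575 + 35675 + 9 \cdot 324 \left(703 + 1427\right)\right) \frac{1}{2595271} - 4347958666350 = \frac{1}{3} \cdot \frac{1}{18} \left(17575 + 35675 + 9 \cdot 324 \cdot 2130\right) \frac{1}{2595271} - 4347958666350 = \frac{1}{3} \cdot \frac{1}{18} \left(17575 + 35675 + 6211080\right) \frac{1}{2595271} - 4347958666350 = \frac{1}{3} \cdot \frac{1}{18} \cdot 6264330 \cdot \frac{1}{2595271} - 4347958666350 = \frac{1044055}{9} \cdot \frac{1}{2595271} - 4347958666350 = \frac{61415}{1373967} - 4347958666350 = - \frac{5973951724928849035}{1373967}$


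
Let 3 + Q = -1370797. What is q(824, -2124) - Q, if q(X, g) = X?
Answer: 1371624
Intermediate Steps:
Q = -1370800 (Q = -3 - 1370797 = -1370800)
q(824, -2124) - Q = 824 - 1*(-1370800) = 824 + 1370800 = 1371624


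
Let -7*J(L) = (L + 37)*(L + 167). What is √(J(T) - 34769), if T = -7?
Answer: I*√1737281/7 ≈ 188.29*I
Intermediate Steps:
J(L) = -(37 + L)*(167 + L)/7 (J(L) = -(L + 37)*(L + 167)/7 = -(37 + L)*(167 + L)/7)
√(J(T) - 34769) = √((-6179/7 - 204/7*(-7) - ⅐*(-7)²) - 34769) = √((-6179/7 + 204 - ⅐*49) - 34769) = √((-6179/7 + 204 - 7) - 34769) = √(-4800/7 - 34769) = √(-248183/7) = I*√1737281/7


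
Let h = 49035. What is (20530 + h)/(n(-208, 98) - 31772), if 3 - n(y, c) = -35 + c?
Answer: -69565/31832 ≈ -2.1854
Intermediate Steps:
n(y, c) = 38 - c (n(y, c) = 3 - (-35 + c) = 3 + (35 - c) = 38 - c)
(20530 + h)/(n(-208, 98) - 31772) = (20530 + 49035)/((38 - 1*98) - 31772) = 69565/((38 - 98) - 31772) = 69565/(-60 - 31772) = 69565/(-31832) = 69565*(-1/31832) = -69565/31832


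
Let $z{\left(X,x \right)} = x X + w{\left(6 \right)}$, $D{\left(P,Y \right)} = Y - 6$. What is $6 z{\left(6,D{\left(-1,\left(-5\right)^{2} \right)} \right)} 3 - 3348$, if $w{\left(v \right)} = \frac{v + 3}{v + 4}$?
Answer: $- \frac{6399}{5} \approx -1279.8$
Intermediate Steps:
$w{\left(v \right)} = \frac{3 + v}{4 + v}$
$D{\left(P,Y \right)} = -6 + Y$ ($D{\left(P,Y \right)} = Y - 6 = -6 + Y$)
$z{\left(X,x \right)} = \frac{9}{10} + X x$ ($z{\left(X,x \right)} = x X + \frac{3 + 6}{4 + 6} = X x + \frac{1}{10} \cdot 9 = X x + \frac{9}{10} = \frac{9}{10} + X x$)
$6 z{\left(6,D{\left(-1,\left(-5\right)^{2} \right)} \right)} 3 - 3348 = 6 \left(\frac{9}{10} + 6 \left(-6 + \left(-5\right)^{2}\right)\right) 3 - 3348 = 6 \left(\frac{9}{10} + 6 \left(-6 + 25\right)\right) 3 - 3348 = 6 \left(\frac{9}{10} + 6 \cdot 19\right) 3 - 3348 = 6 \left(\frac{9}{10} + 114\right) 3 - 3348 = 6 \cdot \frac{1149}{10} \cdot 3 - 3348 = \frac{3447}{5} \cdot 3 - 3348 = \frac{10341}{5} - 3348 = - \frac{6399}{5}$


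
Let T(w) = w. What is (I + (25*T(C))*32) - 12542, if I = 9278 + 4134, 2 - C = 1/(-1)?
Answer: 3270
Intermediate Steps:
C = 3 (C = 2 - 1/(-1) = 2 - (-1) = 2 - 1*(-1) = 2 + 1 = 3)
I = 13412
(I + (25*T(C))*32) - 12542 = (13412 + (25*3)*32) - 12542 = (13412 + 75*32) - 12542 = (13412 + 2400) - 12542 = 15812 - 12542 = 3270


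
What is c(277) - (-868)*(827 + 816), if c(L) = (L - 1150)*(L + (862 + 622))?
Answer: -111229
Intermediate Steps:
c(L) = (-1150 + L)*(1484 + L) (c(L) = (-1150 + L)*(L + 1484) = (-1150 + L)*(1484 + L))
c(277) - (-868)*(827 + 816) = (-1706600 + 277**2 + 334*277) - (-868)*(827 + 816) = (-1706600 + 76729 + 92518) - (-868)*1643 = -1537353 - 1*(-1426124) = -1537353 + 1426124 = -111229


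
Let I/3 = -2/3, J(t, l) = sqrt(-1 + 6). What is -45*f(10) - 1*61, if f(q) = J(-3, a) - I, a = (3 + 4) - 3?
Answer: -151 - 45*sqrt(5) ≈ -251.62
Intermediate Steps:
a = 4 (a = 7 - 3 = 4)
J(t, l) = sqrt(5)
I = -2 (I = 3*(-2/3) = -2)
f(q) = 2 + sqrt(5) (f(q) = sqrt(5) - 1*(-2) = sqrt(5) + 2 = 2 + sqrt(5))
-45*f(10) - 1*61 = -45*(2 + sqrt(5)) - 1*61 = (-90 - 45*sqrt(5)) - 61 = -151 - 45*sqrt(5)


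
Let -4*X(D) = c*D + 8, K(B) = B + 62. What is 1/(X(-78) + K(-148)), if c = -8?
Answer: -1/244 ≈ -0.0040984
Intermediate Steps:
K(B) = 62 + B
X(D) = -2 + 2*D (X(D) = -(-8*D + 8)/4 = -(8 - 8*D)/4 = -2 + 2*D)
1/(X(-78) + K(-148)) = 1/((-2 + 2*(-78)) + (62 - 148)) = 1/((-2 - 156) - 86) = 1/(-158 - 86) = 1/(-244) = -1/244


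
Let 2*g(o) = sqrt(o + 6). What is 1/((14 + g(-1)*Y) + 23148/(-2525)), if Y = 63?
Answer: -123240200/125928722909 + 803328750*sqrt(5)/125928722909 ≈ 0.013286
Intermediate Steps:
g(o) = sqrt(6 + o)/2 (g(o) = sqrt(o + 6)/2 = sqrt(6 + o)/2)
1/((14 + g(-1)*Y) + 23148/(-2525)) = 1/((14 + (sqrt(6 - 1)/2)*63) + 23148/(-2525)) = 1/((14 + (sqrt(5)/2)*63) + 23148*(-1/2525)) = 1/((14 + 63*sqrt(5)/2) - 23148/2525) = 1/(12202/2525 + 63*sqrt(5)/2)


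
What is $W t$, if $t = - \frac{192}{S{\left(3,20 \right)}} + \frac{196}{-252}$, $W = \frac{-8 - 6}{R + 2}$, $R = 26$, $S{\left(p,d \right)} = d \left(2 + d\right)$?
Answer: $\frac{601}{990} \approx 0.60707$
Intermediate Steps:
$W = - \frac{1}{2}$ ($W = \frac{-8 - 6}{26 + 2} = - \frac{14}{28} = \left(-14\right) \frac{1}{28} = - \frac{1}{2} \approx -0.5$)
$t = - \frac{601}{495}$ ($t = - \frac{192}{20 \left(2 + 20\right)} + \frac{196}{-252} = - \frac{192}{20 \cdot 22} + 196 \left(- \frac{1}{252}\right) = - \frac{192}{440} - \frac{7}{9} = \left(-192\right) \frac{1}{440} - \frac{7}{9} = - \frac{24}{55} - \frac{7}{9} = - \frac{601}{495} \approx -1.2141$)
$W t = \left(- \frac{1}{2}\right) \left(- \frac{601}{495}\right) = \frac{601}{990}$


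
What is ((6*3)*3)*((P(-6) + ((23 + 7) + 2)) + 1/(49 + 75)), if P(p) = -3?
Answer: 97119/62 ≈ 1566.4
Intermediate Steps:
((6*3)*3)*((P(-6) + ((23 + 7) + 2)) + 1/(49 + 75)) = ((6*3)*3)*((-3 + ((23 + 7) + 2)) + 1/(49 + 75)) = (18*3)*((-3 + (30 + 2)) + 1/124) = 54*((-3 + 32) + 1/124) = 54*(29 + 1/124) = 54*(3597/124) = 97119/62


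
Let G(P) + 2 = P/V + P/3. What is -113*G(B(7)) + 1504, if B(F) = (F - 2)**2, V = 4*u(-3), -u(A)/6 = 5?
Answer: 6495/8 ≈ 811.88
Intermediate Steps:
u(A) = -30 (u(A) = -6*5 = -30)
V = -120 (V = 4*(-30) = -120)
B(F) = (-2 + F)**2
G(P) = -2 + 13*P/40 (G(P) = -2 + (P/(-120) + P/3) = -2 + (P*(-1/120) + P*(1/3)) = -2 + (-P/120 + P/3) = -2 + 13*P/40)
-113*G(B(7)) + 1504 = -113*(-2 + 13*(-2 + 7)**2/40) + 1504 = -113*(-2 + (13/40)*5**2) + 1504 = -113*(-2 + (13/40)*25) + 1504 = -113*(-2 + 65/8) + 1504 = -113*49/8 + 1504 = -5537/8 + 1504 = 6495/8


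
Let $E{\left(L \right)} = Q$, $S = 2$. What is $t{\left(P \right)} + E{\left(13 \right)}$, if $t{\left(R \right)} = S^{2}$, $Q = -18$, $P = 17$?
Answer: $-14$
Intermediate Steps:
$E{\left(L \right)} = -18$
$t{\left(R \right)} = 4$ ($t{\left(R \right)} = 2^{2} = 4$)
$t{\left(P \right)} + E{\left(13 \right)} = 4 - 18 = -14$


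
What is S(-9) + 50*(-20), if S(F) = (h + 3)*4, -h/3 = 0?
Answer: -988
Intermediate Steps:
h = 0 (h = -3*0 = 0)
S(F) = 12 (S(F) = (0 + 3)*4 = 3*4 = 12)
S(-9) + 50*(-20) = 12 + 50*(-20) = 12 - 1000 = -988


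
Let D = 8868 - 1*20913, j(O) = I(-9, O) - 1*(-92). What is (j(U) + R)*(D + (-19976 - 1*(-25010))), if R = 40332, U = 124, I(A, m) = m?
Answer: -284282028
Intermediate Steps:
j(O) = 92 + O (j(O) = O - 1*(-92) = O + 92 = 92 + O)
D = -12045 (D = 8868 - 20913 = -12045)
(j(U) + R)*(D + (-19976 - 1*(-25010))) = ((92 + 124) + 40332)*(-12045 + (-19976 - 1*(-25010))) = (216 + 40332)*(-12045 + (-19976 + 25010)) = 40548*(-12045 + 5034) = 40548*(-7011) = -284282028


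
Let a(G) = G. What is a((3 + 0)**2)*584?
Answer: 5256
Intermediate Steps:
a((3 + 0)**2)*584 = (3 + 0)**2*584 = 3**2*584 = 9*584 = 5256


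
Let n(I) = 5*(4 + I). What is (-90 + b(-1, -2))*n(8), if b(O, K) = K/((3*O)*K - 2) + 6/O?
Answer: -5790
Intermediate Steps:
b(O, K) = 6/O + K/(-2 + 3*K*O) (b(O, K) = K/(3*K*O - 2) + 6/O = K/(-2 + 3*K*O) + 6/O = 6/O + K/(-2 + 3*K*O))
n(I) = 20 + 5*I
(-90 + b(-1, -2))*n(8) = (-90 + (-12 + 19*(-2)*(-1))/((-1)*(-2 + 3*(-2)*(-1))))*(20 + 5*8) = (-90 - (-12 + 38)/(-2 + 6))*(20 + 40) = (-90 - 1*26/4)*60 = (-90 - 1*1/4*26)*60 = (-90 - 13/2)*60 = -193/2*60 = -5790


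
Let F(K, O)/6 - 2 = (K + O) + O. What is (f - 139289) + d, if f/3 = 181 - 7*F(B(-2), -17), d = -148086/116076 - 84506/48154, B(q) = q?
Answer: -62632956361579/465793642 ≈ -1.3447e+5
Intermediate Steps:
F(K, O) = 12 + 6*K + 12*O (F(K, O) = 12 + 6*((K + O) + O) = 12 + 6*(K + 2*O) = 12 + (6*K + 12*O) = 12 + 6*K + 12*O)
d = -1411670975/465793642 (d = -148086*1/116076 - 84506*1/48154 = -24681/19346 - 42253/24077 = -1411670975/465793642 ≈ -3.0307)
f = 4827 (f = 3*(181 - 7*(12 + 6*(-2) + 12*(-17))) = 3*(181 - 7*(12 - 12 - 204)) = 3*(181 - 7*(-204)) = 3*(181 + 1428) = 3*1609 = 4827)
(f - 139289) + d = (4827 - 139289) - 1411670975/465793642 = -134462 - 1411670975/465793642 = -62632956361579/465793642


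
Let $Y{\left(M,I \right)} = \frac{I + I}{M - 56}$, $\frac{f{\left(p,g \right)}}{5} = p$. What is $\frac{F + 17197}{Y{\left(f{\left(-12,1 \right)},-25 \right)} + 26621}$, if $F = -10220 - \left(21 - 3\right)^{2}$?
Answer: $\frac{385874}{1544043} \approx 0.24991$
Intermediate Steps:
$f{\left(p,g \right)} = 5 p$
$Y{\left(M,I \right)} = \frac{2 I}{-56 + M}$
$F = -10544$ ($F = -10220 - 18^{2} = -10220 - 324 = -10544$)
$\frac{F + 17197}{Y{\left(f{\left(-12,1 \right)},-25 \right)} + 26621} = \frac{-10544 + 17197}{2 \left(-25\right) \frac{1}{-56 + 5 \left(-12\right)} + 26621} = \frac{6653}{2 \left(-25\right) \frac{1}{-56 - 60} + 26621} = \frac{6653}{2 \left(-25\right) \frac{1}{-116} + 26621} = \frac{6653}{2 \left(-25\right) \left(- \frac{1}{116}\right) + 26621} = \frac{6653}{\frac{25}{58} + 26621} = \frac{6653}{\frac{1544043}{58}} = 6653 \cdot \frac{58}{1544043} = \frac{385874}{1544043}$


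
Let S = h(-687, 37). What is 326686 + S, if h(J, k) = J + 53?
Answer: 326052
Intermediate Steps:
h(J, k) = 53 + J
S = -634 (S = 53 - 687 = -634)
326686 + S = 326686 - 634 = 326052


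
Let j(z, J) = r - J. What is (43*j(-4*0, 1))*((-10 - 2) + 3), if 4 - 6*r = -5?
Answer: -387/2 ≈ -193.50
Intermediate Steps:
r = 3/2 (r = ⅔ - ⅙*(-5) = ⅔ + ⅚ = 3/2 ≈ 1.5000)
j(z, J) = 3/2 - J
(43*j(-4*0, 1))*((-10 - 2) + 3) = (43*(3/2 - 1*1))*((-10 - 2) + 3) = (43*(3/2 - 1))*(-12 + 3) = (43*(½))*(-9) = (43/2)*(-9) = -387/2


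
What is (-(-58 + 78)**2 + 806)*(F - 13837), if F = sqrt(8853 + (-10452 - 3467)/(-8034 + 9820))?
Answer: -5617822 + 203*sqrt(28214404654)/893 ≈ -5.5796e+6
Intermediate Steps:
F = sqrt(28214404654)/1786 (F = sqrt(8853 - 13919/1786) = sqrt(15797539/1786) = sqrt(28214404654)/1786 ≈ 94.049)
(-(-58 + 78)**2 + 806)*(F - 13837) = (-(-58 + 78)**2 + 806)*(sqrt(28214404654)/1786 - 13837) = (-1*20**2 + 806)*(-13837 + sqrt(28214404654)/1786) = (-1*400 + 806)*(-13837 + sqrt(28214404654)/1786) = (-400 + 806)*(-13837 + sqrt(28214404654)/1786) = 406*(-13837 + sqrt(28214404654)/1786) = -5617822 + 203*sqrt(28214404654)/893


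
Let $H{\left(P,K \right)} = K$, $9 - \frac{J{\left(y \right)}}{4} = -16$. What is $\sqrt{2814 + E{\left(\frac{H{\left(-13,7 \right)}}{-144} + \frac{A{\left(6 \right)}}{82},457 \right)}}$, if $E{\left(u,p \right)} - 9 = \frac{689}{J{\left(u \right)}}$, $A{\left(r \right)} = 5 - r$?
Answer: $\frac{\sqrt{282989}}{10} \approx 53.197$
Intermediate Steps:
$J{\left(y \right)} = 100$ ($J{\left(y \right)} = 36 - -64 = 36 + 64 = 100$)
$E{\left(u,p \right)} = \frac{1589}{100}$ ($E{\left(u,p \right)} = 9 + \frac{689}{100} = \frac{1589}{100}$)
$\sqrt{2814 + E{\left(\frac{H{\left(-13,7 \right)}}{-144} + \frac{A{\left(6 \right)}}{82},457 \right)}} = \sqrt{2814 + \frac{1589}{100}} = \sqrt{\frac{282989}{100}} = \frac{\sqrt{282989}}{10}$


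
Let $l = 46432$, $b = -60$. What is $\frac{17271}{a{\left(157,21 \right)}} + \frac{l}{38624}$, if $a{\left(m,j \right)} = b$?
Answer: $- \frac{6919679}{24140} \approx -286.65$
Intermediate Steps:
$a{\left(m,j \right)} = -60$
$\frac{17271}{a{\left(157,21 \right)}} + \frac{l}{38624} = \frac{17271}{-60} + \frac{46432}{38624} = 17271 \left(- \frac{1}{60}\right) + 46432 \cdot \frac{1}{38624} = - \frac{5757}{20} + \frac{1451}{1207} = - \frac{6919679}{24140}$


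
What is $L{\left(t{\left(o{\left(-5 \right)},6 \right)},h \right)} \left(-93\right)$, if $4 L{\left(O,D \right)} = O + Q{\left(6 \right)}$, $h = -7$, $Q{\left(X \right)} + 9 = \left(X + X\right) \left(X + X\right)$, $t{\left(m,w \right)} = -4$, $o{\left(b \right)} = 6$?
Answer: $- \frac{12183}{4} \approx -3045.8$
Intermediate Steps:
$Q{\left(X \right)} = -9 + 4 X^{2}$ ($Q{\left(X \right)} = -9 + \left(X + X\right) \left(X + X\right) = -9 + 2 X 2 X = -9 + 4 X^{2}$)
$L{\left(O,D \right)} = \frac{135}{4} + \frac{O}{4}$ ($L{\left(O,D \right)} = \frac{O - \left(9 - 4 \cdot 6^{2}\right)}{4} = \frac{O + \left(-9 + 4 \cdot 36\right)}{4} = \frac{O + \left(-9 + 144\right)}{4} = \frac{O + 135}{4} = \frac{135 + O}{4} = \frac{135}{4} + \frac{O}{4}$)
$L{\left(t{\left(o{\left(-5 \right)},6 \right)},h \right)} \left(-93\right) = \left(\frac{135}{4} + \frac{1}{4} \left(-4\right)\right) \left(-93\right) = \left(\frac{135}{4} - 1\right) \left(-93\right) = \frac{131}{4} \left(-93\right) = - \frac{12183}{4}$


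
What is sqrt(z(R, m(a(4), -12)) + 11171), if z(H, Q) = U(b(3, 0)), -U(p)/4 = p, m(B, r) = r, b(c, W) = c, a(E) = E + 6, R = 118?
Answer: sqrt(11159) ≈ 105.64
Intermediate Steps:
a(E) = 6 + E
U(p) = -4*p
z(H, Q) = -12 (z(H, Q) = -4*3 = -12)
sqrt(z(R, m(a(4), -12)) + 11171) = sqrt(-12 + 11171) = sqrt(11159)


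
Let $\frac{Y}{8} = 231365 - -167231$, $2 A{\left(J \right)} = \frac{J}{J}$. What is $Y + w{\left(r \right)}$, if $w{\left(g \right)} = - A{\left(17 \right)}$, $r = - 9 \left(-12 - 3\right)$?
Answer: $\frac{6377535}{2} \approx 3.1888 \cdot 10^{6}$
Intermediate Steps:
$A{\left(J \right)} = \frac{1}{2}$ ($A{\left(J \right)} = \frac{J \frac{1}{J}}{2} = \frac{1}{2} \cdot 1 = \frac{1}{2}$)
$r = 135$ ($r = \left(-9\right) \left(-15\right) = 135$)
$Y = 3188768$ ($Y = 8 \left(231365 - -167231\right) = 8 \left(231365 + 167231\right) = 8 \cdot 398596 = 3188768$)
$w{\left(g \right)} = - \frac{1}{2}$ ($w{\left(g \right)} = \left(-1\right) \frac{1}{2} = - \frac{1}{2}$)
$Y + w{\left(r \right)} = 3188768 - \frac{1}{2} = \frac{6377535}{2}$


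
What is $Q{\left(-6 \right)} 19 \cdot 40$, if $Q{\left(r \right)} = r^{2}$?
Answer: $27360$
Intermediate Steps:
$Q{\left(-6 \right)} 19 \cdot 40 = \left(-6\right)^{2} \cdot 19 \cdot 40 = 36 \cdot 19 \cdot 40 = 684 \cdot 40 = 27360$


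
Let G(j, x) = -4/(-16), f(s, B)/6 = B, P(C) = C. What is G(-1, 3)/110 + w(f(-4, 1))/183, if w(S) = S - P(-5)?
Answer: 5023/80520 ≈ 0.062382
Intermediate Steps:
f(s, B) = 6*B
w(S) = 5 + S (w(S) = S - 1*(-5) = S + 5 = 5 + S)
G(j, x) = 1/4 (G(j, x) = -4*(-1/16) = 1/4)
G(-1, 3)/110 + w(f(-4, 1))/183 = (1/4)/110 + (5 + 6*1)/183 = (1/4)*(1/110) + (5 + 6)*(1/183) = 1/440 + 11*(1/183) = 1/440 + 11/183 = 5023/80520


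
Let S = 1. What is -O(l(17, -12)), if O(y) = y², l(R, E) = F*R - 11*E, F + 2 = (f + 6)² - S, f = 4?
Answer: -3171961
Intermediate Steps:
F = 97 (F = -2 + ((4 + 6)² - 1*1) = -2 + (10² - 1) = -2 + (100 - 1) = -2 + 99 = 97)
l(R, E) = -11*E + 97*R (l(R, E) = 97*R - 11*E = -11*E + 97*R)
-O(l(17, -12)) = -(-11*(-12) + 97*17)² = -(132 + 1649)² = -1*1781² = -1*3171961 = -3171961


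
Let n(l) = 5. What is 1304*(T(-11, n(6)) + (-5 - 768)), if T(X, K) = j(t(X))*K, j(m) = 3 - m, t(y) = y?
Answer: -916712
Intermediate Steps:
T(X, K) = K*(3 - X) (T(X, K) = (3 - X)*K = K*(3 - X))
1304*(T(-11, n(6)) + (-5 - 768)) = 1304*(5*(3 - 1*(-11)) + (-5 - 768)) = 1304*(5*(3 + 11) - 773) = 1304*(5*14 - 773) = 1304*(70 - 773) = 1304*(-703) = -916712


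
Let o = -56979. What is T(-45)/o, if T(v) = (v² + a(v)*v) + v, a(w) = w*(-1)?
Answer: 5/6331 ≈ 0.00078976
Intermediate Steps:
a(w) = -w
T(v) = v (T(v) = (v² + (-v)*v) + v = (v² - v²) + v = 0 + v = v)
T(-45)/o = -45/(-56979) = -45*(-1/56979) = 5/6331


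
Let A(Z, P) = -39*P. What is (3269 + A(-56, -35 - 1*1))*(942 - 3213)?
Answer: -10612383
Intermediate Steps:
(3269 + A(-56, -35 - 1*1))*(942 - 3213) = (3269 - 39*(-35 - 1*1))*(942 - 3213) = (3269 - 39*(-35 - 1))*(-2271) = (3269 - 39*(-36))*(-2271) = (3269 + 1404)*(-2271) = 4673*(-2271) = -10612383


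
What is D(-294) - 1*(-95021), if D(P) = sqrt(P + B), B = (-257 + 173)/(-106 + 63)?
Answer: 95021 + I*sqrt(539994)/43 ≈ 95021.0 + 17.089*I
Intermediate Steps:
B = 84/43 (B = -84/(-43) = -84*(-1/43) = 84/43 ≈ 1.9535)
D(P) = sqrt(84/43 + P) (D(P) = sqrt(P + 84/43) = sqrt(84/43 + P))
D(-294) - 1*(-95021) = sqrt(3612 + 1849*(-294))/43 - 1*(-95021) = sqrt(3612 - 543606)/43 + 95021 = sqrt(-539994)/43 + 95021 = (I*sqrt(539994))/43 + 95021 = I*sqrt(539994)/43 + 95021 = 95021 + I*sqrt(539994)/43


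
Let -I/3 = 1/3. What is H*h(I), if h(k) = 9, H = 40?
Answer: 360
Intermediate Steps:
I = -1 (I = -3/3 = -3*⅓ = -1)
H*h(I) = 40*9 = 360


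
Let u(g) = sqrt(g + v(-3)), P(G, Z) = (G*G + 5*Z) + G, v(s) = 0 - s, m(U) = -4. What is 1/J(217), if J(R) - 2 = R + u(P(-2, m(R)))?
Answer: 73/15992 - I*sqrt(15)/47976 ≈ 0.0045648 - 8.0728e-5*I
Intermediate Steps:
v(s) = -s
P(G, Z) = G + G**2 + 5*Z (P(G, Z) = (G**2 + 5*Z) + G = G + G**2 + 5*Z)
u(g) = sqrt(3 + g) (u(g) = sqrt(g - 1*(-3)) = sqrt(g + 3) = sqrt(3 + g))
J(R) = 2 + R + I*sqrt(15) (J(R) = 2 + (R + sqrt(3 + (-2 + (-2)**2 + 5*(-4)))) = 2 + (R + sqrt(3 + (-2 + 4 - 20))) = 2 + (R + sqrt(3 - 18)) = 2 + (R + sqrt(-15)) = 2 + (R + I*sqrt(15)) = 2 + R + I*sqrt(15))
1/J(217) = 1/(2 + 217 + I*sqrt(15)) = 1/(219 + I*sqrt(15))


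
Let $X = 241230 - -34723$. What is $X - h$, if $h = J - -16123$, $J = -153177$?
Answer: $413007$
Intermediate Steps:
$X = 275953$ ($X = 241230 + 34723 = 275953$)
$h = -137054$ ($h = -153177 - -16123 = -153177 + 16123 = -137054$)
$X - h = 275953 - -137054 = 275953 + 137054 = 413007$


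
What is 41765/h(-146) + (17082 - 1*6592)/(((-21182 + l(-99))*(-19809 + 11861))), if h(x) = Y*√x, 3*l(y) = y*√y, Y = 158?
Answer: 5*(-351566359802*√146 - 12099166*I - 1643143689*I*√1606)/(45836116*(-21182*I + 99*√11)) ≈ 6.2294e-5 - 21.877*I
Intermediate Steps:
l(y) = y^(3/2)/3 (l(y) = (y*√y)/3 = y^(3/2)/3)
h(x) = 158*√x
41765/h(-146) + (17082 - 1*6592)/(((-21182 + l(-99))*(-19809 + 11861))) = 41765/((158*√(-146))) + (17082 - 1*6592)/(((-21182 + (-99)^(3/2)/3)*(-19809 + 11861))) = 41765/((158*(I*√146))) + (17082 - 6592)/(((-21182 + (-297*I*√11)/3)*(-7948))) = 41765/((158*I*√146)) + 10490/(((-21182 - 99*I*√11)*(-7948))) = 41765*(-I*√146/23068) + 10490/(168354536 + 786852*I*√11) = -41765*I*√146/23068 + 10490/(168354536 + 786852*I*√11) = 10490/(168354536 + 786852*I*√11) - 41765*I*√146/23068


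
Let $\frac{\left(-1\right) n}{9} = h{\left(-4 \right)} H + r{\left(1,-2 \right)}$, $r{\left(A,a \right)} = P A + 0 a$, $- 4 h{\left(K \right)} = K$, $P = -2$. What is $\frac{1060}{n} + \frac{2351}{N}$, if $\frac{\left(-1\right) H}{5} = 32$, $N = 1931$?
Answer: $\frac{2737309}{1407699} \approx 1.9445$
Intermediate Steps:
$h{\left(K \right)} = - \frac{K}{4}$
$r{\left(A,a \right)} = - 2 A$ ($r{\left(A,a \right)} = - 2 A + 0 a = - 2 A + 0 = - 2 A$)
$H = -160$ ($H = \left(-5\right) 32 = -160$)
$n = 1458$ ($n = - 9 \left(\left(- \frac{1}{4}\right) \left(-4\right) \left(-160\right) - 2\right) = - 9 \left(1 \left(-160\right) - 2\right) = - 9 \left(-160 - 2\right) = \left(-9\right) \left(-162\right) = 1458$)
$\frac{1060}{n} + \frac{2351}{N} = \frac{1060}{1458} + \frac{2351}{1931} = 1060 \cdot \frac{1}{1458} + 2351 \cdot \frac{1}{1931} = \frac{530}{729} + \frac{2351}{1931} = \frac{2737309}{1407699}$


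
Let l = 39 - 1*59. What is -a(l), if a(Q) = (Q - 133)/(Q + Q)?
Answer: -153/40 ≈ -3.8250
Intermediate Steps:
l = -20 (l = 39 - 59 = -20)
a(Q) = (-133 + Q)/(2*Q) (a(Q) = (-133 + Q)/((2*Q)) = (-133 + Q)*(1/(2*Q)) = (-133 + Q)/(2*Q))
-a(l) = -(-133 - 20)/(2*(-20)) = -(-1)*(-153)/(2*20) = -1*153/40 = -153/40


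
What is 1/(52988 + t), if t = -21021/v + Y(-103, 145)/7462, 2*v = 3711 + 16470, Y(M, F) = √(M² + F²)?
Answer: 1362346944099968372/72185201769290533270975 - 3445656851*√31634/72185201769290533270975 ≈ 1.8873e-5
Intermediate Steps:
Y(M, F) = √(F² + M²)
v = 20181/2 (v = (3711 + 16470)/2 = (½)*20181 = 20181/2 ≈ 10091.)
t = -2002/961 + √31634/7462 (t = -21021/20181/2 + √(145² + (-103)²)/7462 = -21021*2/20181 + √(21025 + 10609)*(1/7462) = -2002/961 + √31634*(1/7462) = -2002/961 + √31634/7462 ≈ -2.0594)
1/(52988 + t) = 1/(52988 + (-2002/961 + √31634/7462)) = 1/(50919466/961 + √31634/7462)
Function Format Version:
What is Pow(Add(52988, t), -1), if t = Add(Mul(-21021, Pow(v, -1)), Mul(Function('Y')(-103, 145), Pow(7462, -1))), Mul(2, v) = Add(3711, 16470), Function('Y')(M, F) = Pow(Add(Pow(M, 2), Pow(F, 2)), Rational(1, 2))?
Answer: Add(Rational(1362346944099968372, 72185201769290533270975), Mul(Rational(-3445656851, 72185201769290533270975), Pow(31634, Rational(1, 2)))) ≈ 1.8873e-5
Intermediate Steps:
Function('Y')(M, F) = Pow(Add(Pow(F, 2), Pow(M, 2)), Rational(1, 2))
v = Rational(20181, 2) (v = Mul(Rational(1, 2), Add(3711, 16470)) = Mul(Rational(1, 2), 20181) = Rational(20181, 2) ≈ 10091.)
t = Add(Rational(-2002, 961), Mul(Rational(1, 7462), Pow(31634, Rational(1, 2)))) (t = Add(Mul(-21021, Pow(Rational(20181, 2), -1)), Mul(Pow(Add(Pow(145, 2), Pow(-103, 2)), Rational(1, 2)), Pow(7462, -1))) = Add(Mul(-21021, Rational(2, 20181)), Mul(Pow(Add(21025, 10609), Rational(1, 2)), Rational(1, 7462))) = Add(Rational(-2002, 961), Mul(Pow(31634, Rational(1, 2)), Rational(1, 7462))) = Add(Rational(-2002, 961), Mul(Rational(1, 7462), Pow(31634, Rational(1, 2)))) ≈ -2.0594)
Pow(Add(52988, t), -1) = Pow(Add(52988, Add(Rational(-2002, 961), Mul(Rational(1, 7462), Pow(31634, Rational(1, 2))))), -1) = Pow(Add(Rational(50919466, 961), Mul(Rational(1, 7462), Pow(31634, Rational(1, 2)))), -1)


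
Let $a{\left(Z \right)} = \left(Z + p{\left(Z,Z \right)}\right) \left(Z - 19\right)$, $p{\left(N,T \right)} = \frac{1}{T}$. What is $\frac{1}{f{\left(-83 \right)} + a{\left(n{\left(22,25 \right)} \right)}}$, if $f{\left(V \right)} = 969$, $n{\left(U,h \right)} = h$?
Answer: $\frac{25}{27981} \approx 0.00089346$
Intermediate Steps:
$a{\left(Z \right)} = \left(-19 + Z\right) \left(Z + \frac{1}{Z}\right)$ ($a{\left(Z \right)} = \left(Z + \frac{1}{Z}\right) \left(Z - 19\right) = \left(Z + \frac{1}{Z}\right) \left(-19 + Z\right) = \left(-19 + Z\right) \left(Z + \frac{1}{Z}\right)$)
$\frac{1}{f{\left(-83 \right)} + a{\left(n{\left(22,25 \right)} \right)}} = \frac{1}{969 + \left(1 + 25^{2} - 475 - \frac{19}{25}\right)} = \frac{1}{969 + \left(1 + 625 - 475 - \frac{19}{25}\right)} = \frac{1}{969 + \frac{3756}{25}} = \frac{1}{\frac{27981}{25}} = \frac{25}{27981}$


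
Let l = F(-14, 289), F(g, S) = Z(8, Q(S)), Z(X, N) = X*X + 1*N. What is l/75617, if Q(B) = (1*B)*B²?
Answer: 24137633/75617 ≈ 319.21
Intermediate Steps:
Q(B) = B³ (Q(B) = B*B² = B³)
Z(X, N) = N + X² (Z(X, N) = X² + N = N + X²)
F(g, S) = 64 + S³ (F(g, S) = S³ + 8² = S³ + 64 = 64 + S³)
l = 24137633 (l = 64 + 289³ = 64 + 24137569 = 24137633)
l/75617 = 24137633/75617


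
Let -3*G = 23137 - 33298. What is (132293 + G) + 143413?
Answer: 279093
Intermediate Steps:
G = 3387 (G = -(23137 - 33298)/3 = -1/3*(-10161) = 3387)
(132293 + G) + 143413 = (132293 + 3387) + 143413 = 135680 + 143413 = 279093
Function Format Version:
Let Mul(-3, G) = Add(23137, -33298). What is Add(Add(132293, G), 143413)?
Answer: 279093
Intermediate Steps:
G = 3387 (G = Mul(Rational(-1, 3), Add(23137, -33298)) = Mul(Rational(-1, 3), -10161) = 3387)
Add(Add(132293, G), 143413) = Add(Add(132293, 3387), 143413) = Add(135680, 143413) = 279093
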